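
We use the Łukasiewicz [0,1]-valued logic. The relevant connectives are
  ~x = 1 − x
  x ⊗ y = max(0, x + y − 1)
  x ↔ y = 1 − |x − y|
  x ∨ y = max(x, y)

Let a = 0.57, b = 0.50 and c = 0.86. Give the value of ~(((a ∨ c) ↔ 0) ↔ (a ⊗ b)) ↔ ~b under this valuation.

0.57

a ∨ c = max(0.57, 0.86) = 0.86
(a ∨ c) ↔ 0 = 1 − |0.86 − 0.00| = 1 − 0.86 = 0.14
a ⊗ b = max(0, 0.57 + 0.50 − 1) = max(0, 0.07) = 0.07
((a ∨ c) ↔ 0) ↔ (a ⊗ b) = 1 − |0.14 − 0.07| = 1 − 0.07 = 0.93
~(((a ∨ c) ↔ 0) ↔ (a ⊗ b)) = 1 − 0.93 = 0.07
~b = 1 − 0.50 = 0.50
~(((a ∨ c) ↔ 0) ↔ (a ⊗ b)) ↔ ~b = 1 − |0.07 − 0.50| = 1 − 0.43 = 0.57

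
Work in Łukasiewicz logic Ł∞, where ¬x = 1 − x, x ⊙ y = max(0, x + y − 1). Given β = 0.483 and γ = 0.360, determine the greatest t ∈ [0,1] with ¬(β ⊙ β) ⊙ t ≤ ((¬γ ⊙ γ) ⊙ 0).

0.000

β ⊙ β = max(0, 0.483 + 0.483 − 1) = max(0, -0.034) = 0.000
¬(β ⊙ β) = 1 − 0.000 = 1.000
So the left factor is ¬(β ⊙ β) = 1.000.
¬γ = 1 − 0.360 = 0.640
¬γ ⊙ γ = max(0, 0.640 + 0.360 − 1) = max(0, 0.000) = 0.000
(¬γ ⊙ γ) ⊙ 0 = max(0, 0.000 + 0.000 − 1) = max(0, -1.000) = 0.000
So the right-hand bound is (¬γ ⊙ γ) ⊙ 0 = 0.000.
The residuum of the Łukasiewicz t-norm gives the supremum: min(1, 1 − 1.000 + 0.000).
1 − 1.000 + 0.000 = 0.000, so t = min(1, 0.000) = 0.000.
Check: 1.000 ⊙ 0.000 = max(0, 0.000) = 0.000 ≤ 0.000.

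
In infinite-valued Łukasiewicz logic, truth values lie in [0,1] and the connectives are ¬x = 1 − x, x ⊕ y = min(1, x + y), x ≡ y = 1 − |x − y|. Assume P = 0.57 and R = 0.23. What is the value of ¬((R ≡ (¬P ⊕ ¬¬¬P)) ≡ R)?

0.14

¬P = 1 − 0.57 = 0.43
¬¬P = 1 − 0.43 = 0.57
¬¬¬P = 1 − 0.57 = 0.43
¬P ⊕ ¬¬¬P = min(1, 0.43 + 0.43) = min(1, 0.86) = 0.86
R ≡ (¬P ⊕ ¬¬¬P) = 1 − |0.23 − 0.86| = 1 − 0.63 = 0.37
(R ≡ (¬P ⊕ ¬¬¬P)) ≡ R = 1 − |0.37 − 0.23| = 1 − 0.14 = 0.86
¬((R ≡ (¬P ⊕ ¬¬¬P)) ≡ R) = 1 − 0.86 = 0.14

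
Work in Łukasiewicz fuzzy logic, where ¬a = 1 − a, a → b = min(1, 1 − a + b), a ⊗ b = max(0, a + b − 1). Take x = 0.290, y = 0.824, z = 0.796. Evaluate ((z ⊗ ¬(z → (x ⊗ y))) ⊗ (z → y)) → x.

x ⊗ y = max(0, 0.290 + 0.824 − 1) = max(0, 0.114) = 0.114
z → (x ⊗ y) = min(1, 1 − 0.796 + 0.114) = min(1, 0.318) = 0.318
¬(z → (x ⊗ y)) = 1 − 0.318 = 0.682
z ⊗ ¬(z → (x ⊗ y)) = max(0, 0.796 + 0.682 − 1) = max(0, 0.478) = 0.478
z → y = min(1, 1 − 0.796 + 0.824) = min(1, 1.028) = 1.000
(z ⊗ ¬(z → (x ⊗ y))) ⊗ (z → y) = max(0, 0.478 + 1.000 − 1) = max(0, 0.478) = 0.478
((z ⊗ ¬(z → (x ⊗ y))) ⊗ (z → y)) → x = min(1, 1 − 0.478 + 0.290) = min(1, 0.812) = 0.812

0.812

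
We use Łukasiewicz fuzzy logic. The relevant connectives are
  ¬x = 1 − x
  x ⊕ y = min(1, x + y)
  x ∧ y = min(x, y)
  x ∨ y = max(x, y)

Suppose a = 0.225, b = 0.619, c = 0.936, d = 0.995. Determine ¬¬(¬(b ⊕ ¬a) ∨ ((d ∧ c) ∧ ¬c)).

¬a = 1 − 0.225 = 0.775
b ⊕ ¬a = min(1, 0.619 + 0.775) = min(1, 1.394) = 1.000
¬(b ⊕ ¬a) = 1 − 1.000 = 0.000
d ∧ c = min(0.995, 0.936) = 0.936
¬c = 1 − 0.936 = 0.064
(d ∧ c) ∧ ¬c = min(0.936, 0.064) = 0.064
¬(b ⊕ ¬a) ∨ ((d ∧ c) ∧ ¬c) = max(0.000, 0.064) = 0.064
¬(¬(b ⊕ ¬a) ∨ ((d ∧ c) ∧ ¬c)) = 1 − 0.064 = 0.936
¬¬(¬(b ⊕ ¬a) ∨ ((d ∧ c) ∧ ¬c)) = 1 − 0.936 = 0.064

0.064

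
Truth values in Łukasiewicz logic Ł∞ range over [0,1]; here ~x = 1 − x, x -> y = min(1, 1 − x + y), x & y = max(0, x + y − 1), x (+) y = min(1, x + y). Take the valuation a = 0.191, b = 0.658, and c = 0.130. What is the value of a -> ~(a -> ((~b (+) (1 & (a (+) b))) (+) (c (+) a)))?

~b = 1 − 0.658 = 0.342
a (+) b = min(1, 0.191 + 0.658) = min(1, 0.849) = 0.849
1 & (a (+) b) = max(0, 1.000 + 0.849 − 1) = max(0, 0.849) = 0.849
~b (+) (1 & (a (+) b)) = min(1, 0.342 + 0.849) = min(1, 1.191) = 1.000
c (+) a = min(1, 0.130 + 0.191) = min(1, 0.321) = 0.321
(~b (+) (1 & (a (+) b))) (+) (c (+) a) = min(1, 1.000 + 0.321) = min(1, 1.321) = 1.000
a -> ((~b (+) (1 & (a (+) b))) (+) (c (+) a)) = min(1, 1 − 0.191 + 1.000) = min(1, 1.809) = 1.000
~(a -> ((~b (+) (1 & (a (+) b))) (+) (c (+) a))) = 1 − 1.000 = 0.000
a -> ~(a -> ((~b (+) (1 & (a (+) b))) (+) (c (+) a))) = min(1, 1 − 0.191 + 0.000) = min(1, 0.809) = 0.809

0.809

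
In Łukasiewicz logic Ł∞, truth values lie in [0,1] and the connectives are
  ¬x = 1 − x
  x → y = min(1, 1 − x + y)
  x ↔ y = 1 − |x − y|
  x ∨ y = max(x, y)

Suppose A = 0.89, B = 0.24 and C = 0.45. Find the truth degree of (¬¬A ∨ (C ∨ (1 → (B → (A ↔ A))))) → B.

0.24

¬A = 1 − 0.89 = 0.11
¬¬A = 1 − 0.11 = 0.89
A ↔ A = 1 − |0.89 − 0.89| = 1 − 0.00 = 1.00
B → (A ↔ A) = min(1, 1 − 0.24 + 1.00) = min(1, 1.76) = 1.00
1 → (B → (A ↔ A)) = min(1, 1 − 1.00 + 1.00) = min(1, 1.00) = 1.00
C ∨ (1 → (B → (A ↔ A))) = max(0.45, 1.00) = 1.00
¬¬A ∨ (C ∨ (1 → (B → (A ↔ A)))) = max(0.89, 1.00) = 1.00
(¬¬A ∨ (C ∨ (1 → (B → (A ↔ A))))) → B = min(1, 1 − 1.00 + 0.24) = min(1, 0.24) = 0.24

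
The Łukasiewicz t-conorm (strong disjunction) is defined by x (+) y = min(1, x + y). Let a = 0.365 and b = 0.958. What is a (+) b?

a (+) b = min(1, 0.365 + 0.958) = min(1, 1.323) = 1.000
For comparison, the Gödel t-conorm max(x, y) would give 0.958.

1.000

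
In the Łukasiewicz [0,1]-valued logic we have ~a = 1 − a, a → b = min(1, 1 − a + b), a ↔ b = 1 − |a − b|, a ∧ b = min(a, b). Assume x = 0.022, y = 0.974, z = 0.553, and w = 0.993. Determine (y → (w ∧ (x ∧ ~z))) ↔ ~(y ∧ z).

0.601

~z = 1 − 0.553 = 0.447
x ∧ ~z = min(0.022, 0.447) = 0.022
w ∧ (x ∧ ~z) = min(0.993, 0.022) = 0.022
y → (w ∧ (x ∧ ~z)) = min(1, 1 − 0.974 + 0.022) = min(1, 0.048) = 0.048
y ∧ z = min(0.974, 0.553) = 0.553
~(y ∧ z) = 1 − 0.553 = 0.447
(y → (w ∧ (x ∧ ~z))) ↔ ~(y ∧ z) = 1 − |0.048 − 0.447| = 1 − 0.399 = 0.601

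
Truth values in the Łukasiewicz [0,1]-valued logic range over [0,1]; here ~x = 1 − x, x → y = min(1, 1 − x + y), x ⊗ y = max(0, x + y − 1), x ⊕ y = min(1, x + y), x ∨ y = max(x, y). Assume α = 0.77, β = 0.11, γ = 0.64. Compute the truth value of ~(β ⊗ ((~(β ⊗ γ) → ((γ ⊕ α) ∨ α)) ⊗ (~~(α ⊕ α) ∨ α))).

0.89

β ⊗ γ = max(0, 0.11 + 0.64 − 1) = max(0, -0.25) = 0.00
~(β ⊗ γ) = 1 − 0.00 = 1.00
γ ⊕ α = min(1, 0.64 + 0.77) = min(1, 1.41) = 1.00
(γ ⊕ α) ∨ α = max(1.00, 0.77) = 1.00
~(β ⊗ γ) → ((γ ⊕ α) ∨ α) = min(1, 1 − 1.00 + 1.00) = min(1, 1.00) = 1.00
α ⊕ α = min(1, 0.77 + 0.77) = min(1, 1.54) = 1.00
~(α ⊕ α) = 1 − 1.00 = 0.00
~~(α ⊕ α) = 1 − 0.00 = 1.00
~~(α ⊕ α) ∨ α = max(1.00, 0.77) = 1.00
(~(β ⊗ γ) → ((γ ⊕ α) ∨ α)) ⊗ (~~(α ⊕ α) ∨ α) = max(0, 1.00 + 1.00 − 1) = max(0, 1.00) = 1.00
β ⊗ ((~(β ⊗ γ) → ((γ ⊕ α) ∨ α)) ⊗ (~~(α ⊕ α) ∨ α)) = max(0, 0.11 + 1.00 − 1) = max(0, 0.11) = 0.11
~(β ⊗ ((~(β ⊗ γ) → ((γ ⊕ α) ∨ α)) ⊗ (~~(α ⊕ α) ∨ α))) = 1 − 0.11 = 0.89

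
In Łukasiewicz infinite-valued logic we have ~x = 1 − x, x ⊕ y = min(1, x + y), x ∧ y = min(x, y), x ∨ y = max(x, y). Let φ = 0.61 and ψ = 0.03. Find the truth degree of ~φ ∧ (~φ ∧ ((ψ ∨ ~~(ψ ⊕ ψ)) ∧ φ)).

0.06

~φ = 1 − 0.61 = 0.39
ψ ⊕ ψ = min(1, 0.03 + 0.03) = min(1, 0.06) = 0.06
~(ψ ⊕ ψ) = 1 − 0.06 = 0.94
~~(ψ ⊕ ψ) = 1 − 0.94 = 0.06
ψ ∨ ~~(ψ ⊕ ψ) = max(0.03, 0.06) = 0.06
(ψ ∨ ~~(ψ ⊕ ψ)) ∧ φ = min(0.06, 0.61) = 0.06
~φ ∧ ((ψ ∨ ~~(ψ ⊕ ψ)) ∧ φ) = min(0.39, 0.06) = 0.06
~φ ∧ (~φ ∧ ((ψ ∨ ~~(ψ ⊕ ψ)) ∧ φ)) = min(0.39, 0.06) = 0.06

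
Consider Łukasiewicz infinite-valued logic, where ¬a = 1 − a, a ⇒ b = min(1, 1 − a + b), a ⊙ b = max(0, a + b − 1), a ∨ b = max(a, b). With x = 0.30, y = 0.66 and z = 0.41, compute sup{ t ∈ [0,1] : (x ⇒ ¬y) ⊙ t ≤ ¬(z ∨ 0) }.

0.59

¬y = 1 − 0.66 = 0.34
x ⇒ ¬y = min(1, 1 − 0.30 + 0.34) = min(1, 1.04) = 1.00
So the left factor is x ⇒ ¬y = 1.00.
z ∨ 0 = max(0.41, 0.00) = 0.41
¬(z ∨ 0) = 1 − 0.41 = 0.59
So the right-hand bound is ¬(z ∨ 0) = 0.59.
The residuum of the Łukasiewicz t-norm gives the supremum: min(1, 1 − 1.00 + 0.59).
1 − 1.00 + 0.59 = 0.59, so t = min(1, 0.59) = 0.59.
Check: 1.00 ⊙ 0.59 = max(0, 0.59) = 0.59 ≤ 0.59.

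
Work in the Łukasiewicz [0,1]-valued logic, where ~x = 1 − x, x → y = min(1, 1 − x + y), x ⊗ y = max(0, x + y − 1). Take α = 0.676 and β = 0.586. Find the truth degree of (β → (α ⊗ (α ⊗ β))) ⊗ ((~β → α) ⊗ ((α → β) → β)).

α ⊗ β = max(0, 0.676 + 0.586 − 1) = max(0, 0.262) = 0.262
α ⊗ (α ⊗ β) = max(0, 0.676 + 0.262 − 1) = max(0, -0.062) = 0.000
β → (α ⊗ (α ⊗ β)) = min(1, 1 − 0.586 + 0.000) = min(1, 0.414) = 0.414
~β = 1 − 0.586 = 0.414
~β → α = min(1, 1 − 0.414 + 0.676) = min(1, 1.262) = 1.000
α → β = min(1, 1 − 0.676 + 0.586) = min(1, 0.910) = 0.910
(α → β) → β = min(1, 1 − 0.910 + 0.586) = min(1, 0.676) = 0.676
(~β → α) ⊗ ((α → β) → β) = max(0, 1.000 + 0.676 − 1) = max(0, 0.676) = 0.676
(β → (α ⊗ (α ⊗ β))) ⊗ ((~β → α) ⊗ ((α → β) → β)) = max(0, 0.414 + 0.676 − 1) = max(0, 0.090) = 0.090

0.090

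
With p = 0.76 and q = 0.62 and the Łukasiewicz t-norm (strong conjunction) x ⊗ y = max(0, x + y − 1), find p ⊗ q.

p ⊗ q = max(0, 0.76 + 0.62 − 1) = max(0, 0.38) = 0.38
For comparison, the Gödel (minimum) t-norm min(x, y) would give 0.62.

0.38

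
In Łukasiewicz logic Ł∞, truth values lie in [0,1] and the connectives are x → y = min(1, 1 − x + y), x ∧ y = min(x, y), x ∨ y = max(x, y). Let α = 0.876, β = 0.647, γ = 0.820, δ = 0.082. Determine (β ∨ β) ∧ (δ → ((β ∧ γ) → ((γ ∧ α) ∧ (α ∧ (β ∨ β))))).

β ∨ β = max(0.647, 0.647) = 0.647
β ∧ γ = min(0.647, 0.820) = 0.647
γ ∧ α = min(0.820, 0.876) = 0.820
α ∧ (β ∨ β) = min(0.876, 0.647) = 0.647
(γ ∧ α) ∧ (α ∧ (β ∨ β)) = min(0.820, 0.647) = 0.647
(β ∧ γ) → ((γ ∧ α) ∧ (α ∧ (β ∨ β))) = min(1, 1 − 0.647 + 0.647) = min(1, 1.000) = 1.000
δ → ((β ∧ γ) → ((γ ∧ α) ∧ (α ∧ (β ∨ β)))) = min(1, 1 − 0.082 + 1.000) = min(1, 1.918) = 1.000
(β ∨ β) ∧ (δ → ((β ∧ γ) → ((γ ∧ α) ∧ (α ∧ (β ∨ β))))) = min(0.647, 1.000) = 0.647

0.647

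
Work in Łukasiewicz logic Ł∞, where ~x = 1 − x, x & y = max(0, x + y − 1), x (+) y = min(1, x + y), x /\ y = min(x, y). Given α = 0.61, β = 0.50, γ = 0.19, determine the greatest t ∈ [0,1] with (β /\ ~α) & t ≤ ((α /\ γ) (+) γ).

~α = 1 − 0.61 = 0.39
β /\ ~α = min(0.50, 0.39) = 0.39
So the left factor is β /\ ~α = 0.39.
α /\ γ = min(0.61, 0.19) = 0.19
(α /\ γ) (+) γ = min(1, 0.19 + 0.19) = min(1, 0.38) = 0.38
So the right-hand bound is (α /\ γ) (+) γ = 0.38.
The residuum of the Łukasiewicz t-norm gives the supremum: min(1, 1 − 0.39 + 0.38).
1 − 0.39 + 0.38 = 0.99, so t = min(1, 0.99) = 0.99.
Check: 0.39 & 0.99 = max(0, 0.38) = 0.38 ≤ 0.38.

0.99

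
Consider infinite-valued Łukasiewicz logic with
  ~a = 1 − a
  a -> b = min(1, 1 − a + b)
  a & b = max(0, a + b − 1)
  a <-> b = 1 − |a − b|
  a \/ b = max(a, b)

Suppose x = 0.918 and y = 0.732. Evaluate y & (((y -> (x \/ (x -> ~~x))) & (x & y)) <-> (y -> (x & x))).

0.382

~x = 1 − 0.918 = 0.082
~~x = 1 − 0.082 = 0.918
x -> ~~x = min(1, 1 − 0.918 + 0.918) = min(1, 1.000) = 1.000
x \/ (x -> ~~x) = max(0.918, 1.000) = 1.000
y -> (x \/ (x -> ~~x)) = min(1, 1 − 0.732 + 1.000) = min(1, 1.268) = 1.000
x & y = max(0, 0.918 + 0.732 − 1) = max(0, 0.650) = 0.650
(y -> (x \/ (x -> ~~x))) & (x & y) = max(0, 1.000 + 0.650 − 1) = max(0, 0.650) = 0.650
x & x = max(0, 0.918 + 0.918 − 1) = max(0, 0.836) = 0.836
y -> (x & x) = min(1, 1 − 0.732 + 0.836) = min(1, 1.104) = 1.000
((y -> (x \/ (x -> ~~x))) & (x & y)) <-> (y -> (x & x)) = 1 − |0.650 − 1.000| = 1 − 0.350 = 0.650
y & (((y -> (x \/ (x -> ~~x))) & (x & y)) <-> (y -> (x & x))) = max(0, 0.732 + 0.650 − 1) = max(0, 0.382) = 0.382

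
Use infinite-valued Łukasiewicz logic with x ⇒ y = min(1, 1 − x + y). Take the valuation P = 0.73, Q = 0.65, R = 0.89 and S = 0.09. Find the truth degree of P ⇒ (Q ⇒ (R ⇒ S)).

R ⇒ S = min(1, 1 − 0.89 + 0.09) = min(1, 0.20) = 0.20
Q ⇒ (R ⇒ S) = min(1, 1 − 0.65 + 0.20) = min(1, 0.55) = 0.55
P ⇒ (Q ⇒ (R ⇒ S)) = min(1, 1 − 0.73 + 0.55) = min(1, 0.82) = 0.82

0.82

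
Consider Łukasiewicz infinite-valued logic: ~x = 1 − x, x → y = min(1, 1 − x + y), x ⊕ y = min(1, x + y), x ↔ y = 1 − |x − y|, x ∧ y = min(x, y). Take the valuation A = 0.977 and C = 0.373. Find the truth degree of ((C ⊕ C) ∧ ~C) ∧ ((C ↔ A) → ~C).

0.627

C ⊕ C = min(1, 0.373 + 0.373) = min(1, 0.746) = 0.746
~C = 1 − 0.373 = 0.627
(C ⊕ C) ∧ ~C = min(0.746, 0.627) = 0.627
C ↔ A = 1 − |0.373 − 0.977| = 1 − 0.604 = 0.396
(C ↔ A) → ~C = min(1, 1 − 0.396 + 0.627) = min(1, 1.231) = 1.000
((C ⊕ C) ∧ ~C) ∧ ((C ↔ A) → ~C) = min(0.627, 1.000) = 0.627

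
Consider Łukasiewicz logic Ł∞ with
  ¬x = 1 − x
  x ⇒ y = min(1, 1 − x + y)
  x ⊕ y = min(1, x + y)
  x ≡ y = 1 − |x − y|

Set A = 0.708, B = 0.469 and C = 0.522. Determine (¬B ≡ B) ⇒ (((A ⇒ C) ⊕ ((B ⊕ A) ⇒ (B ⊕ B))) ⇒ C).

¬B = 1 − 0.469 = 0.531
¬B ≡ B = 1 − |0.531 − 0.469| = 1 − 0.062 = 0.938
A ⇒ C = min(1, 1 − 0.708 + 0.522) = min(1, 0.814) = 0.814
B ⊕ A = min(1, 0.469 + 0.708) = min(1, 1.177) = 1.000
B ⊕ B = min(1, 0.469 + 0.469) = min(1, 0.938) = 0.938
(B ⊕ A) ⇒ (B ⊕ B) = min(1, 1 − 1.000 + 0.938) = min(1, 0.938) = 0.938
(A ⇒ C) ⊕ ((B ⊕ A) ⇒ (B ⊕ B)) = min(1, 0.814 + 0.938) = min(1, 1.752) = 1.000
((A ⇒ C) ⊕ ((B ⊕ A) ⇒ (B ⊕ B))) ⇒ C = min(1, 1 − 1.000 + 0.522) = min(1, 0.522) = 0.522
(¬B ≡ B) ⇒ (((A ⇒ C) ⊕ ((B ⊕ A) ⇒ (B ⊕ B))) ⇒ C) = min(1, 1 − 0.938 + 0.522) = min(1, 0.584) = 0.584

0.584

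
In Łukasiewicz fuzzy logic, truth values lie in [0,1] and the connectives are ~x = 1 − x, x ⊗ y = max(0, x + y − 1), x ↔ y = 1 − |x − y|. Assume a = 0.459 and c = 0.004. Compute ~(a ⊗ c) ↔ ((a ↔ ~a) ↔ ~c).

0.922

a ⊗ c = max(0, 0.459 + 0.004 − 1) = max(0, -0.537) = 0.000
~(a ⊗ c) = 1 − 0.000 = 1.000
~a = 1 − 0.459 = 0.541
a ↔ ~a = 1 − |0.459 − 0.541| = 1 − 0.082 = 0.918
~c = 1 − 0.004 = 0.996
(a ↔ ~a) ↔ ~c = 1 − |0.918 − 0.996| = 1 − 0.078 = 0.922
~(a ⊗ c) ↔ ((a ↔ ~a) ↔ ~c) = 1 − |1.000 − 0.922| = 1 − 0.078 = 0.922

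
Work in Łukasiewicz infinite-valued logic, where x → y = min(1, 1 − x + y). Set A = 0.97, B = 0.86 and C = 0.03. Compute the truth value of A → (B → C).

B → C = min(1, 1 − 0.86 + 0.03) = min(1, 0.17) = 0.17
A → (B → C) = min(1, 1 − 0.97 + 0.17) = min(1, 0.20) = 0.20

0.20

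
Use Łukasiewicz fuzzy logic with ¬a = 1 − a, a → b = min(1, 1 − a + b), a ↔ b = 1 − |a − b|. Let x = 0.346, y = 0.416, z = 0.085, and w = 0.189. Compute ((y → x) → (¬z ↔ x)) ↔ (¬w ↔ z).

y → x = min(1, 1 − 0.416 + 0.346) = min(1, 0.930) = 0.930
¬z = 1 − 0.085 = 0.915
¬z ↔ x = 1 − |0.915 − 0.346| = 1 − 0.569 = 0.431
(y → x) → (¬z ↔ x) = min(1, 1 − 0.930 + 0.431) = min(1, 0.501) = 0.501
¬w = 1 − 0.189 = 0.811
¬w ↔ z = 1 − |0.811 − 0.085| = 1 − 0.726 = 0.274
((y → x) → (¬z ↔ x)) ↔ (¬w ↔ z) = 1 − |0.501 − 0.274| = 1 − 0.227 = 0.773

0.773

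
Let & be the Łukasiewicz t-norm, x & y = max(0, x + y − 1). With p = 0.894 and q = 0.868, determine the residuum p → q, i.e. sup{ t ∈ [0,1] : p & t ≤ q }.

The residuum of the Łukasiewicz t-norm gives the supremum: min(1, 1 − 0.894 + 0.868).
1 − 0.894 + 0.868 = 0.974, so t = min(1, 0.974) = 0.974.
Check: 0.894 & 0.974 = max(0, 0.868) = 0.868 ≤ 0.868.

0.974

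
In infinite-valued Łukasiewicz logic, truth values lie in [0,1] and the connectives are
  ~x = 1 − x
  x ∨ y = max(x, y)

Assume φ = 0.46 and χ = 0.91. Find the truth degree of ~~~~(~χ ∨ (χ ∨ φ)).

~χ = 1 − 0.91 = 0.09
χ ∨ φ = max(0.91, 0.46) = 0.91
~χ ∨ (χ ∨ φ) = max(0.09, 0.91) = 0.91
~(~χ ∨ (χ ∨ φ)) = 1 − 0.91 = 0.09
~~(~χ ∨ (χ ∨ φ)) = 1 − 0.09 = 0.91
~~~(~χ ∨ (χ ∨ φ)) = 1 − 0.91 = 0.09
~~~~(~χ ∨ (χ ∨ φ)) = 1 − 0.09 = 0.91

0.91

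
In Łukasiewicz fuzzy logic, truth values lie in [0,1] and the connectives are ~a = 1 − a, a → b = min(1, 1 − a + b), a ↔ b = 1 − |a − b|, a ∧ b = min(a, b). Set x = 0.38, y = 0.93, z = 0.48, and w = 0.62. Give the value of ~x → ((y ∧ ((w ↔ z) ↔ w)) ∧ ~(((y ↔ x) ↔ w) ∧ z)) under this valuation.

0.90

~x = 1 − 0.38 = 0.62
w ↔ z = 1 − |0.62 − 0.48| = 1 − 0.14 = 0.86
(w ↔ z) ↔ w = 1 − |0.86 − 0.62| = 1 − 0.24 = 0.76
y ∧ ((w ↔ z) ↔ w) = min(0.93, 0.76) = 0.76
y ↔ x = 1 − |0.93 − 0.38| = 1 − 0.55 = 0.45
(y ↔ x) ↔ w = 1 − |0.45 − 0.62| = 1 − 0.17 = 0.83
((y ↔ x) ↔ w) ∧ z = min(0.83, 0.48) = 0.48
~(((y ↔ x) ↔ w) ∧ z) = 1 − 0.48 = 0.52
(y ∧ ((w ↔ z) ↔ w)) ∧ ~(((y ↔ x) ↔ w) ∧ z) = min(0.76, 0.52) = 0.52
~x → ((y ∧ ((w ↔ z) ↔ w)) ∧ ~(((y ↔ x) ↔ w) ∧ z)) = min(1, 1 − 0.62 + 0.52) = min(1, 0.90) = 0.90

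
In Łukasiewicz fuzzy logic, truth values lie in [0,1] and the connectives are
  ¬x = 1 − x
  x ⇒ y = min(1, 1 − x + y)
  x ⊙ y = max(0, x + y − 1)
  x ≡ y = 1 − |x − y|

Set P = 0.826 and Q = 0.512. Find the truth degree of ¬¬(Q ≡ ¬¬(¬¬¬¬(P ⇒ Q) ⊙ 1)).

P ⇒ Q = min(1, 1 − 0.826 + 0.512) = min(1, 0.686) = 0.686
¬(P ⇒ Q) = 1 − 0.686 = 0.314
¬¬(P ⇒ Q) = 1 − 0.314 = 0.686
¬¬¬(P ⇒ Q) = 1 − 0.686 = 0.314
¬¬¬¬(P ⇒ Q) = 1 − 0.314 = 0.686
¬¬¬¬(P ⇒ Q) ⊙ 1 = max(0, 0.686 + 1.000 − 1) = max(0, 0.686) = 0.686
¬(¬¬¬¬(P ⇒ Q) ⊙ 1) = 1 − 0.686 = 0.314
¬¬(¬¬¬¬(P ⇒ Q) ⊙ 1) = 1 − 0.314 = 0.686
Q ≡ ¬¬(¬¬¬¬(P ⇒ Q) ⊙ 1) = 1 − |0.512 − 0.686| = 1 − 0.174 = 0.826
¬(Q ≡ ¬¬(¬¬¬¬(P ⇒ Q) ⊙ 1)) = 1 − 0.826 = 0.174
¬¬(Q ≡ ¬¬(¬¬¬¬(P ⇒ Q) ⊙ 1)) = 1 − 0.174 = 0.826

0.826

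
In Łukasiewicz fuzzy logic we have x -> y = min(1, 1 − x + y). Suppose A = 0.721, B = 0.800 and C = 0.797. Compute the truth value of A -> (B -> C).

1.000

B -> C = min(1, 1 − 0.800 + 0.797) = min(1, 0.997) = 0.997
A -> (B -> C) = min(1, 1 − 0.721 + 0.997) = min(1, 1.276) = 1.000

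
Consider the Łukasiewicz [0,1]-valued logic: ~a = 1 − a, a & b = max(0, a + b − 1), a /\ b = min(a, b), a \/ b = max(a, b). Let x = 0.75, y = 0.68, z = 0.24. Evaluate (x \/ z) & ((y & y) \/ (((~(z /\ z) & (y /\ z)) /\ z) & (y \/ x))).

0.11

x \/ z = max(0.75, 0.24) = 0.75
y & y = max(0, 0.68 + 0.68 − 1) = max(0, 0.36) = 0.36
z /\ z = min(0.24, 0.24) = 0.24
~(z /\ z) = 1 − 0.24 = 0.76
y /\ z = min(0.68, 0.24) = 0.24
~(z /\ z) & (y /\ z) = max(0, 0.76 + 0.24 − 1) = max(0, 0.00) = 0.00
(~(z /\ z) & (y /\ z)) /\ z = min(0.00, 0.24) = 0.00
y \/ x = max(0.68, 0.75) = 0.75
((~(z /\ z) & (y /\ z)) /\ z) & (y \/ x) = max(0, 0.00 + 0.75 − 1) = max(0, -0.25) = 0.00
(y & y) \/ (((~(z /\ z) & (y /\ z)) /\ z) & (y \/ x)) = max(0.36, 0.00) = 0.36
(x \/ z) & ((y & y) \/ (((~(z /\ z) & (y /\ z)) /\ z) & (y \/ x))) = max(0, 0.75 + 0.36 − 1) = max(0, 0.11) = 0.11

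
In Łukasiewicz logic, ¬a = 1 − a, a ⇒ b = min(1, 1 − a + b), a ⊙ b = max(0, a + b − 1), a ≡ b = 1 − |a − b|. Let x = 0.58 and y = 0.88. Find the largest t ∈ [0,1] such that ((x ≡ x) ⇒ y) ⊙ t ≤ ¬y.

x ≡ x = 1 − |0.58 − 0.58| = 1 − 0.00 = 1.00
(x ≡ x) ⇒ y = min(1, 1 − 1.00 + 0.88) = min(1, 0.88) = 0.88
So the left factor is (x ≡ x) ⇒ y = 0.88.
¬y = 1 − 0.88 = 0.12
So the right-hand bound is ¬y = 0.12.
The residuum of the Łukasiewicz t-norm gives the supremum: min(1, 1 − 0.88 + 0.12).
1 − 0.88 + 0.12 = 0.24, so t = min(1, 0.24) = 0.24.
Check: 0.88 ⊙ 0.24 = max(0, 0.12) = 0.12 ≤ 0.12.

0.24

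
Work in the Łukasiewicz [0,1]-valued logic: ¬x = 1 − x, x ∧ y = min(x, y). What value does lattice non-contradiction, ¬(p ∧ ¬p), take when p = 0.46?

¬p = 1 − 0.46 = 0.54
p ∧ ¬p = min(0.46, 0.54) = 0.46
¬(p ∧ ¬p) = 1 − 0.46 = 0.54
(The value 0.54 < 1 shows this instance is not satisfied; not a Ł∞-tautology — its value is 1 − min(a, 1−a).)

0.54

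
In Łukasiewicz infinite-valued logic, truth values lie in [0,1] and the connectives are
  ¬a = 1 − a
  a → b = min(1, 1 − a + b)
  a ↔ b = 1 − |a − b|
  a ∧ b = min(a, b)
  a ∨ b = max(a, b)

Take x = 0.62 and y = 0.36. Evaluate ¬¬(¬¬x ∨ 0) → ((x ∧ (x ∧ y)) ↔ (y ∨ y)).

¬x = 1 − 0.62 = 0.38
¬¬x = 1 − 0.38 = 0.62
¬¬x ∨ 0 = max(0.62, 0.00) = 0.62
¬(¬¬x ∨ 0) = 1 − 0.62 = 0.38
¬¬(¬¬x ∨ 0) = 1 − 0.38 = 0.62
x ∧ y = min(0.62, 0.36) = 0.36
x ∧ (x ∧ y) = min(0.62, 0.36) = 0.36
y ∨ y = max(0.36, 0.36) = 0.36
(x ∧ (x ∧ y)) ↔ (y ∨ y) = 1 − |0.36 − 0.36| = 1 − 0.00 = 1.00
¬¬(¬¬x ∨ 0) → ((x ∧ (x ∧ y)) ↔ (y ∨ y)) = min(1, 1 − 0.62 + 1.00) = min(1, 1.38) = 1.00

1.00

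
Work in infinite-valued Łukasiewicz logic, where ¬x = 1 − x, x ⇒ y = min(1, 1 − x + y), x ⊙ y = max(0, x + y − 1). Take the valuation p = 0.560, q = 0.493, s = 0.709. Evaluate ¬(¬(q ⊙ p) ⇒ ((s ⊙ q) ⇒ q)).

0.000

q ⊙ p = max(0, 0.493 + 0.560 − 1) = max(0, 0.053) = 0.053
¬(q ⊙ p) = 1 − 0.053 = 0.947
s ⊙ q = max(0, 0.709 + 0.493 − 1) = max(0, 0.202) = 0.202
(s ⊙ q) ⇒ q = min(1, 1 − 0.202 + 0.493) = min(1, 1.291) = 1.000
¬(q ⊙ p) ⇒ ((s ⊙ q) ⇒ q) = min(1, 1 − 0.947 + 1.000) = min(1, 1.053) = 1.000
¬(¬(q ⊙ p) ⇒ ((s ⊙ q) ⇒ q)) = 1 − 1.000 = 0.000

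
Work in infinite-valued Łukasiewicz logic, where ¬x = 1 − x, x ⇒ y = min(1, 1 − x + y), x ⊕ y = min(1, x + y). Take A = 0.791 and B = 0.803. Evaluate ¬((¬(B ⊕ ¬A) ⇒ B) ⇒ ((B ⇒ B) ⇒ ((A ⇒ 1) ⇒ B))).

0.197

¬A = 1 − 0.791 = 0.209
B ⊕ ¬A = min(1, 0.803 + 0.209) = min(1, 1.012) = 1.000
¬(B ⊕ ¬A) = 1 − 1.000 = 0.000
¬(B ⊕ ¬A) ⇒ B = min(1, 1 − 0.000 + 0.803) = min(1, 1.803) = 1.000
B ⇒ B = min(1, 1 − 0.803 + 0.803) = min(1, 1.000) = 1.000
A ⇒ 1 = min(1, 1 − 0.791 + 1.000) = min(1, 1.209) = 1.000
(A ⇒ 1) ⇒ B = min(1, 1 − 1.000 + 0.803) = min(1, 0.803) = 0.803
(B ⇒ B) ⇒ ((A ⇒ 1) ⇒ B) = min(1, 1 − 1.000 + 0.803) = min(1, 0.803) = 0.803
(¬(B ⊕ ¬A) ⇒ B) ⇒ ((B ⇒ B) ⇒ ((A ⇒ 1) ⇒ B)) = min(1, 1 − 1.000 + 0.803) = min(1, 0.803) = 0.803
¬((¬(B ⊕ ¬A) ⇒ B) ⇒ ((B ⇒ B) ⇒ ((A ⇒ 1) ⇒ B))) = 1 − 0.803 = 0.197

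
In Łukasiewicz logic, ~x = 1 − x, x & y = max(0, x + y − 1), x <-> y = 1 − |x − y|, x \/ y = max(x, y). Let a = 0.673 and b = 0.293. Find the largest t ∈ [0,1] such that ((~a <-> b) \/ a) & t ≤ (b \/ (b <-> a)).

~a = 1 − 0.673 = 0.327
~a <-> b = 1 − |0.327 − 0.293| = 1 − 0.034 = 0.966
(~a <-> b) \/ a = max(0.966, 0.673) = 0.966
So the left factor is (~a <-> b) \/ a = 0.966.
b <-> a = 1 − |0.293 − 0.673| = 1 − 0.380 = 0.620
b \/ (b <-> a) = max(0.293, 0.620) = 0.620
So the right-hand bound is b \/ (b <-> a) = 0.620.
The residuum of the Łukasiewicz t-norm gives the supremum: min(1, 1 − 0.966 + 0.620).
1 − 0.966 + 0.620 = 0.654, so t = min(1, 0.654) = 0.654.
Check: 0.966 & 0.654 = max(0, 0.620) = 0.620 ≤ 0.620.

0.654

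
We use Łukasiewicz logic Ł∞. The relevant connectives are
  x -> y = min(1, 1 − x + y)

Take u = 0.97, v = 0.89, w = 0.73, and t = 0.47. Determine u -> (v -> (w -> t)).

w -> t = min(1, 1 − 0.73 + 0.47) = min(1, 0.74) = 0.74
v -> (w -> t) = min(1, 1 − 0.89 + 0.74) = min(1, 0.85) = 0.85
u -> (v -> (w -> t)) = min(1, 1 − 0.97 + 0.85) = min(1, 0.88) = 0.88

0.88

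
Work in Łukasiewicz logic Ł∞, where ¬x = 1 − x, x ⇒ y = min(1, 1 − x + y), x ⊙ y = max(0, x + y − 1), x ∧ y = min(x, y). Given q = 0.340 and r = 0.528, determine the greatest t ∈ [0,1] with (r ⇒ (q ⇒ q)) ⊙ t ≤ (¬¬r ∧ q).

q ⇒ q = min(1, 1 − 0.340 + 0.340) = min(1, 1.000) = 1.000
r ⇒ (q ⇒ q) = min(1, 1 − 0.528 + 1.000) = min(1, 1.472) = 1.000
So the left factor is r ⇒ (q ⇒ q) = 1.000.
¬r = 1 − 0.528 = 0.472
¬¬r = 1 − 0.472 = 0.528
¬¬r ∧ q = min(0.528, 0.340) = 0.340
So the right-hand bound is ¬¬r ∧ q = 0.340.
The residuum of the Łukasiewicz t-norm gives the supremum: min(1, 1 − 1.000 + 0.340).
1 − 1.000 + 0.340 = 0.340, so t = min(1, 0.340) = 0.340.
Check: 1.000 ⊙ 0.340 = max(0, 0.340) = 0.340 ≤ 0.340.

0.340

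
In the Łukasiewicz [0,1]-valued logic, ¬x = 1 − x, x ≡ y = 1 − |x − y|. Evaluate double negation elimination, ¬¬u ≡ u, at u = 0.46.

1.00

¬u = 1 − 0.46 = 0.54
¬¬u = 1 − 0.54 = 0.46
¬¬u ≡ u = 1 − |0.46 − 0.46| = 1 − 0.00 = 1.00
(As expected: always 1 in Ł∞ since negation is involutive.)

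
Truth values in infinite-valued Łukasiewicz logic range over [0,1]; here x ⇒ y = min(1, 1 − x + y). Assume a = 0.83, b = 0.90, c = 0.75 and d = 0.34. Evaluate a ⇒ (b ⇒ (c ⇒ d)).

0.86

c ⇒ d = min(1, 1 − 0.75 + 0.34) = min(1, 0.59) = 0.59
b ⇒ (c ⇒ d) = min(1, 1 − 0.90 + 0.59) = min(1, 0.69) = 0.69
a ⇒ (b ⇒ (c ⇒ d)) = min(1, 1 − 0.83 + 0.69) = min(1, 0.86) = 0.86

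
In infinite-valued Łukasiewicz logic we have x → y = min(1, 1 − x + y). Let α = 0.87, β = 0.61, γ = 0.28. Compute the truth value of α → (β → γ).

β → γ = min(1, 1 − 0.61 + 0.28) = min(1, 0.67) = 0.67
α → (β → γ) = min(1, 1 − 0.87 + 0.67) = min(1, 0.80) = 0.80

0.80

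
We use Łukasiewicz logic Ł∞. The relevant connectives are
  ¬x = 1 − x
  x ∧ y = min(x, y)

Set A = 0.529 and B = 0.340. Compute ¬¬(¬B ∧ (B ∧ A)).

0.340

¬B = 1 − 0.340 = 0.660
B ∧ A = min(0.340, 0.529) = 0.340
¬B ∧ (B ∧ A) = min(0.660, 0.340) = 0.340
¬(¬B ∧ (B ∧ A)) = 1 − 0.340 = 0.660
¬¬(¬B ∧ (B ∧ A)) = 1 − 0.660 = 0.340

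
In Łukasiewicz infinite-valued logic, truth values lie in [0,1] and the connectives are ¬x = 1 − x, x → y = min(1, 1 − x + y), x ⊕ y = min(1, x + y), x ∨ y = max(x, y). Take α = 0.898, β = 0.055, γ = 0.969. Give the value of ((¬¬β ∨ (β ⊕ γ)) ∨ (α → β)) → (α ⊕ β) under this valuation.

0.953

¬β = 1 − 0.055 = 0.945
¬¬β = 1 − 0.945 = 0.055
β ⊕ γ = min(1, 0.055 + 0.969) = min(1, 1.024) = 1.000
¬¬β ∨ (β ⊕ γ) = max(0.055, 1.000) = 1.000
α → β = min(1, 1 − 0.898 + 0.055) = min(1, 0.157) = 0.157
(¬¬β ∨ (β ⊕ γ)) ∨ (α → β) = max(1.000, 0.157) = 1.000
α ⊕ β = min(1, 0.898 + 0.055) = min(1, 0.953) = 0.953
((¬¬β ∨ (β ⊕ γ)) ∨ (α → β)) → (α ⊕ β) = min(1, 1 − 1.000 + 0.953) = min(1, 0.953) = 0.953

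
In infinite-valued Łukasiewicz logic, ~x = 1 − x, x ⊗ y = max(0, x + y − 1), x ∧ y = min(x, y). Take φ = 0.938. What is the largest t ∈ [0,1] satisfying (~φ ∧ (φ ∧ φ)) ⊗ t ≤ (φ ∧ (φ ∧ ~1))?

0.938

~φ = 1 − 0.938 = 0.062
φ ∧ φ = min(0.938, 0.938) = 0.938
~φ ∧ (φ ∧ φ) = min(0.062, 0.938) = 0.062
So the left factor is ~φ ∧ (φ ∧ φ) = 0.062.
~1 = 1 − 1.000 = 0.000
φ ∧ ~1 = min(0.938, 0.000) = 0.000
φ ∧ (φ ∧ ~1) = min(0.938, 0.000) = 0.000
So the right-hand bound is φ ∧ (φ ∧ ~1) = 0.000.
The residuum of the Łukasiewicz t-norm gives the supremum: min(1, 1 − 0.062 + 0.000).
1 − 0.062 + 0.000 = 0.938, so t = min(1, 0.938) = 0.938.
Check: 0.062 ⊗ 0.938 = max(0, 0.000) = 0.000 ≤ 0.000.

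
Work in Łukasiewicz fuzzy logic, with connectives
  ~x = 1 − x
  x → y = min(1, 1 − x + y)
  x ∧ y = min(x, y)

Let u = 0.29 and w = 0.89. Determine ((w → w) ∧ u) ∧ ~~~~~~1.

w → w = min(1, 1 − 0.89 + 0.89) = min(1, 1.00) = 1.00
(w → w) ∧ u = min(1.00, 0.29) = 0.29
~1 = 1 − 1.00 = 0.00
~~1 = 1 − 0.00 = 1.00
~~~1 = 1 − 1.00 = 0.00
~~~~1 = 1 − 0.00 = 1.00
~~~~~1 = 1 − 1.00 = 0.00
~~~~~~1 = 1 − 0.00 = 1.00
((w → w) ∧ u) ∧ ~~~~~~1 = min(0.29, 1.00) = 0.29

0.29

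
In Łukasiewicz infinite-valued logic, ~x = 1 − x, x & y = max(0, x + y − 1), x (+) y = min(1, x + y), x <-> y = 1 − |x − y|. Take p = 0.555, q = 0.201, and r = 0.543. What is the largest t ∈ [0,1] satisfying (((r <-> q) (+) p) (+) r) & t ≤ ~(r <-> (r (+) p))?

r <-> q = 1 − |0.543 − 0.201| = 1 − 0.342 = 0.658
(r <-> q) (+) p = min(1, 0.658 + 0.555) = min(1, 1.213) = 1.000
((r <-> q) (+) p) (+) r = min(1, 1.000 + 0.543) = min(1, 1.543) = 1.000
So the left factor is ((r <-> q) (+) p) (+) r = 1.000.
r (+) p = min(1, 0.543 + 0.555) = min(1, 1.098) = 1.000
r <-> (r (+) p) = 1 − |0.543 − 1.000| = 1 − 0.457 = 0.543
~(r <-> (r (+) p)) = 1 − 0.543 = 0.457
So the right-hand bound is ~(r <-> (r (+) p)) = 0.457.
The residuum of the Łukasiewicz t-norm gives the supremum: min(1, 1 − 1.000 + 0.457).
1 − 1.000 + 0.457 = 0.457, so t = min(1, 0.457) = 0.457.
Check: 1.000 & 0.457 = max(0, 0.457) = 0.457 ≤ 0.457.

0.457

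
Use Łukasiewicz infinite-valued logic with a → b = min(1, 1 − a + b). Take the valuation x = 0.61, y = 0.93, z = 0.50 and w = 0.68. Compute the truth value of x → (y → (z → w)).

z → w = min(1, 1 − 0.50 + 0.68) = min(1, 1.18) = 1.00
y → (z → w) = min(1, 1 − 0.93 + 1.00) = min(1, 1.07) = 1.00
x → (y → (z → w)) = min(1, 1 − 0.61 + 1.00) = min(1, 1.39) = 1.00

1.00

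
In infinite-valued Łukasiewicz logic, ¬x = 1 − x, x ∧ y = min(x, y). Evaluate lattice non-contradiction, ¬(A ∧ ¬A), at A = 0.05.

0.95

¬A = 1 − 0.05 = 0.95
A ∧ ¬A = min(0.05, 0.95) = 0.05
¬(A ∧ ¬A) = 1 − 0.05 = 0.95
(The value 0.95 < 1 shows this instance is not satisfied; not a Ł∞-tautology — its value is 1 − min(a, 1−a).)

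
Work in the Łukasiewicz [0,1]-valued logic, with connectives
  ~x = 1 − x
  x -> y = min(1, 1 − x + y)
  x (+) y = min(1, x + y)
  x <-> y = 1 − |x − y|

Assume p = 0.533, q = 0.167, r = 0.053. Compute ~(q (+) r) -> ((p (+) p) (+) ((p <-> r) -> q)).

q (+) r = min(1, 0.167 + 0.053) = min(1, 0.220) = 0.220
~(q (+) r) = 1 − 0.220 = 0.780
p (+) p = min(1, 0.533 + 0.533) = min(1, 1.066) = 1.000
p <-> r = 1 − |0.533 − 0.053| = 1 − 0.480 = 0.520
(p <-> r) -> q = min(1, 1 − 0.520 + 0.167) = min(1, 0.647) = 0.647
(p (+) p) (+) ((p <-> r) -> q) = min(1, 1.000 + 0.647) = min(1, 1.647) = 1.000
~(q (+) r) -> ((p (+) p) (+) ((p <-> r) -> q)) = min(1, 1 − 0.780 + 1.000) = min(1, 1.220) = 1.000

1.000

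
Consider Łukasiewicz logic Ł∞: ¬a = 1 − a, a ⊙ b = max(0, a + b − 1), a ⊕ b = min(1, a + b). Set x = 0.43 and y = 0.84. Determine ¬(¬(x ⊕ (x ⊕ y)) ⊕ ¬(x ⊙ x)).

0.00

x ⊕ y = min(1, 0.43 + 0.84) = min(1, 1.27) = 1.00
x ⊕ (x ⊕ y) = min(1, 0.43 + 1.00) = min(1, 1.43) = 1.00
¬(x ⊕ (x ⊕ y)) = 1 − 1.00 = 0.00
x ⊙ x = max(0, 0.43 + 0.43 − 1) = max(0, -0.14) = 0.00
¬(x ⊙ x) = 1 − 0.00 = 1.00
¬(x ⊕ (x ⊕ y)) ⊕ ¬(x ⊙ x) = min(1, 0.00 + 1.00) = min(1, 1.00) = 1.00
¬(¬(x ⊕ (x ⊕ y)) ⊕ ¬(x ⊙ x)) = 1 − 1.00 = 0.00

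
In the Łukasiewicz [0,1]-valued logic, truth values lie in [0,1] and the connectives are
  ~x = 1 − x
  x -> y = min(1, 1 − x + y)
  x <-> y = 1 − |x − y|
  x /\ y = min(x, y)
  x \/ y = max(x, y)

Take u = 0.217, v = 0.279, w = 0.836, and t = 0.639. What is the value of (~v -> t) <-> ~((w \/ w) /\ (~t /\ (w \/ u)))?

~v = 1 − 0.279 = 0.721
~v -> t = min(1, 1 − 0.721 + 0.639) = min(1, 0.918) = 0.918
w \/ w = max(0.836, 0.836) = 0.836
~t = 1 − 0.639 = 0.361
w \/ u = max(0.836, 0.217) = 0.836
~t /\ (w \/ u) = min(0.361, 0.836) = 0.361
(w \/ w) /\ (~t /\ (w \/ u)) = min(0.836, 0.361) = 0.361
~((w \/ w) /\ (~t /\ (w \/ u))) = 1 − 0.361 = 0.639
(~v -> t) <-> ~((w \/ w) /\ (~t /\ (w \/ u))) = 1 − |0.918 − 0.639| = 1 − 0.279 = 0.721

0.721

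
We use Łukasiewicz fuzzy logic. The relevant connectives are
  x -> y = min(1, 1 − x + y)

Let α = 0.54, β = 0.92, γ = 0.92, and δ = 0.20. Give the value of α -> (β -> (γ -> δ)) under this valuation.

0.82

γ -> δ = min(1, 1 − 0.92 + 0.20) = min(1, 0.28) = 0.28
β -> (γ -> δ) = min(1, 1 − 0.92 + 0.28) = min(1, 0.36) = 0.36
α -> (β -> (γ -> δ)) = min(1, 1 − 0.54 + 0.36) = min(1, 0.82) = 0.82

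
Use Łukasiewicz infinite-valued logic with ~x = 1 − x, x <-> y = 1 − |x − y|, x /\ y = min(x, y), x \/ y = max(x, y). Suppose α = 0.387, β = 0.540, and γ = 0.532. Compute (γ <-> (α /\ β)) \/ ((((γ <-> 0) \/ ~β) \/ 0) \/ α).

α /\ β = min(0.387, 0.540) = 0.387
γ <-> (α /\ β) = 1 − |0.532 − 0.387| = 1 − 0.145 = 0.855
γ <-> 0 = 1 − |0.532 − 0.000| = 1 − 0.532 = 0.468
~β = 1 − 0.540 = 0.460
(γ <-> 0) \/ ~β = max(0.468, 0.460) = 0.468
((γ <-> 0) \/ ~β) \/ 0 = max(0.468, 0.000) = 0.468
(((γ <-> 0) \/ ~β) \/ 0) \/ α = max(0.468, 0.387) = 0.468
(γ <-> (α /\ β)) \/ ((((γ <-> 0) \/ ~β) \/ 0) \/ α) = max(0.855, 0.468) = 0.855

0.855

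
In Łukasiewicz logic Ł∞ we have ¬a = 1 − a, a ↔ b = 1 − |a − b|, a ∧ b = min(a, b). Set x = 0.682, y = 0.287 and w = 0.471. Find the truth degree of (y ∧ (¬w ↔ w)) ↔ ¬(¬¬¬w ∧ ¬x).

¬w = 1 − 0.471 = 0.529
¬w ↔ w = 1 − |0.529 − 0.471| = 1 − 0.058 = 0.942
y ∧ (¬w ↔ w) = min(0.287, 0.942) = 0.287
¬¬w = 1 − 0.529 = 0.471
¬¬¬w = 1 − 0.471 = 0.529
¬x = 1 − 0.682 = 0.318
¬¬¬w ∧ ¬x = min(0.529, 0.318) = 0.318
¬(¬¬¬w ∧ ¬x) = 1 − 0.318 = 0.682
(y ∧ (¬w ↔ w)) ↔ ¬(¬¬¬w ∧ ¬x) = 1 − |0.287 − 0.682| = 1 − 0.395 = 0.605

0.605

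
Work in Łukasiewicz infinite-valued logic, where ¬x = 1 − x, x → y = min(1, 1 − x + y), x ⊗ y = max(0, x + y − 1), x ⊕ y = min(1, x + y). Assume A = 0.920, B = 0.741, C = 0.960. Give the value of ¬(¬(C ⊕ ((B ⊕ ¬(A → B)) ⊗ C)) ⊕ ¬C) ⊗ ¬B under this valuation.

0.219

A → B = min(1, 1 − 0.920 + 0.741) = min(1, 0.821) = 0.821
¬(A → B) = 1 − 0.821 = 0.179
B ⊕ ¬(A → B) = min(1, 0.741 + 0.179) = min(1, 0.920) = 0.920
(B ⊕ ¬(A → B)) ⊗ C = max(0, 0.920 + 0.960 − 1) = max(0, 0.880) = 0.880
C ⊕ ((B ⊕ ¬(A → B)) ⊗ C) = min(1, 0.960 + 0.880) = min(1, 1.840) = 1.000
¬(C ⊕ ((B ⊕ ¬(A → B)) ⊗ C)) = 1 − 1.000 = 0.000
¬C = 1 − 0.960 = 0.040
¬(C ⊕ ((B ⊕ ¬(A → B)) ⊗ C)) ⊕ ¬C = min(1, 0.000 + 0.040) = min(1, 0.040) = 0.040
¬(¬(C ⊕ ((B ⊕ ¬(A → B)) ⊗ C)) ⊕ ¬C) = 1 − 0.040 = 0.960
¬B = 1 − 0.741 = 0.259
¬(¬(C ⊕ ((B ⊕ ¬(A → B)) ⊗ C)) ⊕ ¬C) ⊗ ¬B = max(0, 0.960 + 0.259 − 1) = max(0, 0.219) = 0.219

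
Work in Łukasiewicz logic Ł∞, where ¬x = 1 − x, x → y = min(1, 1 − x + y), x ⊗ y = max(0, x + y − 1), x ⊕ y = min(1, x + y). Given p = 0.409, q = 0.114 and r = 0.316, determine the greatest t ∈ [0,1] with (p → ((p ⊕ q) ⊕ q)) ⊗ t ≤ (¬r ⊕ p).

p ⊕ q = min(1, 0.409 + 0.114) = min(1, 0.523) = 0.523
(p ⊕ q) ⊕ q = min(1, 0.523 + 0.114) = min(1, 0.637) = 0.637
p → ((p ⊕ q) ⊕ q) = min(1, 1 − 0.409 + 0.637) = min(1, 1.228) = 1.000
So the left factor is p → ((p ⊕ q) ⊕ q) = 1.000.
¬r = 1 − 0.316 = 0.684
¬r ⊕ p = min(1, 0.684 + 0.409) = min(1, 1.093) = 1.000
So the right-hand bound is ¬r ⊕ p = 1.000.
The residuum of the Łukasiewicz t-norm gives the supremum: min(1, 1 − 1.000 + 1.000).
1 − 1.000 + 1.000 = 1.000, so t = min(1, 1.000) = 1.000.
Check: 1.000 ⊗ 1.000 = max(0, 1.000) = 1.000 ≤ 1.000.

1.000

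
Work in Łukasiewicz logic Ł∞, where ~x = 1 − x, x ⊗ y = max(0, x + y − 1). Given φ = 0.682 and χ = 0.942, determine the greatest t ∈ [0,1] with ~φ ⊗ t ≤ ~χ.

0.740

~φ = 1 − 0.682 = 0.318
So the left factor is ~φ = 0.318.
~χ = 1 − 0.942 = 0.058
So the right-hand bound is ~χ = 0.058.
The residuum of the Łukasiewicz t-norm gives the supremum: min(1, 1 − 0.318 + 0.058).
1 − 0.318 + 0.058 = 0.740, so t = min(1, 0.740) = 0.740.
Check: 0.318 ⊗ 0.740 = max(0, 0.058) = 0.058 ≤ 0.058.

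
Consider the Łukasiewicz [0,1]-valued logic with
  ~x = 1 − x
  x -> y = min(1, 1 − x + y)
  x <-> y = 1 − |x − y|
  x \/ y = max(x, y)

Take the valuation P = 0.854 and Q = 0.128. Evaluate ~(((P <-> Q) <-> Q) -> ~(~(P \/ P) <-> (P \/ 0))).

P <-> Q = 1 − |0.854 − 0.128| = 1 − 0.726 = 0.274
(P <-> Q) <-> Q = 1 − |0.274 − 0.128| = 1 − 0.146 = 0.854
P \/ P = max(0.854, 0.854) = 0.854
~(P \/ P) = 1 − 0.854 = 0.146
P \/ 0 = max(0.854, 0.000) = 0.854
~(P \/ P) <-> (P \/ 0) = 1 − |0.146 − 0.854| = 1 − 0.708 = 0.292
~(~(P \/ P) <-> (P \/ 0)) = 1 − 0.292 = 0.708
((P <-> Q) <-> Q) -> ~(~(P \/ P) <-> (P \/ 0)) = min(1, 1 − 0.854 + 0.708) = min(1, 0.854) = 0.854
~(((P <-> Q) <-> Q) -> ~(~(P \/ P) <-> (P \/ 0))) = 1 − 0.854 = 0.146

0.146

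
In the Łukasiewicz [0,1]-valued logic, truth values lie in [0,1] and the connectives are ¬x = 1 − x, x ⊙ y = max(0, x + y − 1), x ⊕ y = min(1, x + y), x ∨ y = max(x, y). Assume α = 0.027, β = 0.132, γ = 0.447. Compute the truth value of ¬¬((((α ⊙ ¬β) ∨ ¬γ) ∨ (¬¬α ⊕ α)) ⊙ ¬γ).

¬β = 1 − 0.132 = 0.868
α ⊙ ¬β = max(0, 0.027 + 0.868 − 1) = max(0, -0.105) = 0.000
¬γ = 1 − 0.447 = 0.553
(α ⊙ ¬β) ∨ ¬γ = max(0.000, 0.553) = 0.553
¬α = 1 − 0.027 = 0.973
¬¬α = 1 − 0.973 = 0.027
¬¬α ⊕ α = min(1, 0.027 + 0.027) = min(1, 0.054) = 0.054
((α ⊙ ¬β) ∨ ¬γ) ∨ (¬¬α ⊕ α) = max(0.553, 0.054) = 0.553
(((α ⊙ ¬β) ∨ ¬γ) ∨ (¬¬α ⊕ α)) ⊙ ¬γ = max(0, 0.553 + 0.553 − 1) = max(0, 0.106) = 0.106
¬((((α ⊙ ¬β) ∨ ¬γ) ∨ (¬¬α ⊕ α)) ⊙ ¬γ) = 1 − 0.106 = 0.894
¬¬((((α ⊙ ¬β) ∨ ¬γ) ∨ (¬¬α ⊕ α)) ⊙ ¬γ) = 1 − 0.894 = 0.106

0.106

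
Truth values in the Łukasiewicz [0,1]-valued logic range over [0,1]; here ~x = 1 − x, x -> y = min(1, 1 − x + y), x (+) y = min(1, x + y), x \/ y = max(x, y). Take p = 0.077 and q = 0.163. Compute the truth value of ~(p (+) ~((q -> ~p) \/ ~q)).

0.923

~p = 1 − 0.077 = 0.923
q -> ~p = min(1, 1 − 0.163 + 0.923) = min(1, 1.760) = 1.000
~q = 1 − 0.163 = 0.837
(q -> ~p) \/ ~q = max(1.000, 0.837) = 1.000
~((q -> ~p) \/ ~q) = 1 − 1.000 = 0.000
p (+) ~((q -> ~p) \/ ~q) = min(1, 0.077 + 0.000) = min(1, 0.077) = 0.077
~(p (+) ~((q -> ~p) \/ ~q)) = 1 − 0.077 = 0.923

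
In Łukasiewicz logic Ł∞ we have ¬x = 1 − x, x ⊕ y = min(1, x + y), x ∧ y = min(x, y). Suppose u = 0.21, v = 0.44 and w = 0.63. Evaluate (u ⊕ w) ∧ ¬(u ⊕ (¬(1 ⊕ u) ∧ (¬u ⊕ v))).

u ⊕ w = min(1, 0.21 + 0.63) = min(1, 0.84) = 0.84
1 ⊕ u = min(1, 1.00 + 0.21) = min(1, 1.21) = 1.00
¬(1 ⊕ u) = 1 − 1.00 = 0.00
¬u = 1 − 0.21 = 0.79
¬u ⊕ v = min(1, 0.79 + 0.44) = min(1, 1.23) = 1.00
¬(1 ⊕ u) ∧ (¬u ⊕ v) = min(0.00, 1.00) = 0.00
u ⊕ (¬(1 ⊕ u) ∧ (¬u ⊕ v)) = min(1, 0.21 + 0.00) = min(1, 0.21) = 0.21
¬(u ⊕ (¬(1 ⊕ u) ∧ (¬u ⊕ v))) = 1 − 0.21 = 0.79
(u ⊕ w) ∧ ¬(u ⊕ (¬(1 ⊕ u) ∧ (¬u ⊕ v))) = min(0.84, 0.79) = 0.79

0.79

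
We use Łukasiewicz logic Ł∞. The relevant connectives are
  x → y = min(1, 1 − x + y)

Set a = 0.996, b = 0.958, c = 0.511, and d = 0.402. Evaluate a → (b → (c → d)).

c → d = min(1, 1 − 0.511 + 0.402) = min(1, 0.891) = 0.891
b → (c → d) = min(1, 1 − 0.958 + 0.891) = min(1, 0.933) = 0.933
a → (b → (c → d)) = min(1, 1 − 0.996 + 0.933) = min(1, 0.937) = 0.937

0.937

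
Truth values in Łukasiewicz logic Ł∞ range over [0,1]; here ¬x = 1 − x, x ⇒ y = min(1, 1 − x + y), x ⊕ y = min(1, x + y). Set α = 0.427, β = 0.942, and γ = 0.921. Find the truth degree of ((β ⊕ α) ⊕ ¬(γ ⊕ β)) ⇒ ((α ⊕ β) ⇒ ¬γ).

β ⊕ α = min(1, 0.942 + 0.427) = min(1, 1.369) = 1.000
γ ⊕ β = min(1, 0.921 + 0.942) = min(1, 1.863) = 1.000
¬(γ ⊕ β) = 1 − 1.000 = 0.000
(β ⊕ α) ⊕ ¬(γ ⊕ β) = min(1, 1.000 + 0.000) = min(1, 1.000) = 1.000
α ⊕ β = min(1, 0.427 + 0.942) = min(1, 1.369) = 1.000
¬γ = 1 − 0.921 = 0.079
(α ⊕ β) ⇒ ¬γ = min(1, 1 − 1.000 + 0.079) = min(1, 0.079) = 0.079
((β ⊕ α) ⊕ ¬(γ ⊕ β)) ⇒ ((α ⊕ β) ⇒ ¬γ) = min(1, 1 − 1.000 + 0.079) = min(1, 0.079) = 0.079

0.079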